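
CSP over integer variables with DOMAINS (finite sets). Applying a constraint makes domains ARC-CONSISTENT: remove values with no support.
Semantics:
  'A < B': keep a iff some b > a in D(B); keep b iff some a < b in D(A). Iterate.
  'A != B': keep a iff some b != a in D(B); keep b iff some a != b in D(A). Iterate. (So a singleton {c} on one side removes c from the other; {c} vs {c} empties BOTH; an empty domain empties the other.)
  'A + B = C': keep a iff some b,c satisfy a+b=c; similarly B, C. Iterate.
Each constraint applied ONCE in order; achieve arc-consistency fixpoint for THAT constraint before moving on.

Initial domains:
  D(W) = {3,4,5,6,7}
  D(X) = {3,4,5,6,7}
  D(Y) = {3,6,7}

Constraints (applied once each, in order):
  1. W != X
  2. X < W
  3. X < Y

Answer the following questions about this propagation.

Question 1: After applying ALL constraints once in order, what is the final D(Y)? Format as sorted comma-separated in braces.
Constraint 1 (W != X) on D(W)={3,4,5,6,7} D(X)={3,4,5,6,7}: no change
Constraint 2 (X < W) on D(X)={3,4,5,6,7} D(W)={3,4,5,6,7}: X {3,4,5,6,7}->{3,4,5,6}; W {3,4,5,6,7}->{4,5,6,7}
Constraint 3 (X < Y) on D(X)={3,4,5,6} D(Y)={3,6,7}: Y {3,6,7}->{6,7}
So after all 3 constraints: D(Y) = {6,7}

Answer: {6,7}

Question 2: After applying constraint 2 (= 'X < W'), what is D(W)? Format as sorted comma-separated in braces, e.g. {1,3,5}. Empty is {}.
Answer: {4,5,6,7}

Derivation:
Constraint 1 (W != X) on D(W)={3,4,5,6,7} D(X)={3,4,5,6,7}: no change
Constraint 2 (X < W) on D(X)={3,4,5,6,7} D(W)={3,4,5,6,7}: X {3,4,5,6,7}->{3,4,5,6}; W {3,4,5,6,7}->{4,5,6,7}
So after constraint 2: D(W) = {4,5,6,7}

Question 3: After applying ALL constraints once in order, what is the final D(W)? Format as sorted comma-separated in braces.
Constraint 1 (W != X) on D(W)={3,4,5,6,7} D(X)={3,4,5,6,7}: no change
Constraint 2 (X < W) on D(X)={3,4,5,6,7} D(W)={3,4,5,6,7}: X {3,4,5,6,7}->{3,4,5,6}; W {3,4,5,6,7}->{4,5,6,7}
Constraint 3 (X < Y) on D(X)={3,4,5,6} D(Y)={3,6,7}: Y {3,6,7}->{6,7}
So after all 3 constraints: D(W) = {4,5,6,7}

Answer: {4,5,6,7}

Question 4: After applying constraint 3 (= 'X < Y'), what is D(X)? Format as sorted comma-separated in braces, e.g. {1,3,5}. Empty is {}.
Constraint 1 (W != X) on D(W)={3,4,5,6,7} D(X)={3,4,5,6,7}: no change
Constraint 2 (X < W) on D(X)={3,4,5,6,7} D(W)={3,4,5,6,7}: X {3,4,5,6,7}->{3,4,5,6}; W {3,4,5,6,7}->{4,5,6,7}
Constraint 3 (X < Y) on D(X)={3,4,5,6} D(Y)={3,6,7}: Y {3,6,7}->{6,7}
So after constraint 3: D(X) = {3,4,5,6}

Answer: {3,4,5,6}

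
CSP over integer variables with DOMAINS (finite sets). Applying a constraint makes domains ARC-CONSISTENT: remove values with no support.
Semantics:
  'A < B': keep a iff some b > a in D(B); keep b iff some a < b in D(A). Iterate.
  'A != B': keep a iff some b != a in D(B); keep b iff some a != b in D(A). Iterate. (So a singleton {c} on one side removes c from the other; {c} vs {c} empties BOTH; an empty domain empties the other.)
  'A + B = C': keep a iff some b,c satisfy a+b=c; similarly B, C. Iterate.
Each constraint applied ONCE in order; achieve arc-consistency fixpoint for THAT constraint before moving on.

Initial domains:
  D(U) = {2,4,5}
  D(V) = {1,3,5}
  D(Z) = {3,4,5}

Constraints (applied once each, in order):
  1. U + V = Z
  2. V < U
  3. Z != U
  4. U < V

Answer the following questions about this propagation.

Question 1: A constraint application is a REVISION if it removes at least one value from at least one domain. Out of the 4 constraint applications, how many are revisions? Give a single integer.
Answer: 2

Derivation:
Constraint 1 (U + V = Z) on D(U)={2,4,5} D(V)={1,3,5} D(Z)={3,4,5}: U {2,4,5}->{2,4}; V {1,3,5}->{1,3}; Z {3,4,5}->{3,5} => REVISION
Constraint 2 (V < U) on D(V)={1,3} D(U)={2,4}: no change => not a revision
Constraint 3 (Z != U) on D(Z)={3,5} D(U)={2,4}: no change => not a revision
Constraint 4 (U < V) on D(U)={2,4} D(V)={1,3}: U {2,4}->{2}; V {1,3}->{3} => REVISION
Total revisions = 2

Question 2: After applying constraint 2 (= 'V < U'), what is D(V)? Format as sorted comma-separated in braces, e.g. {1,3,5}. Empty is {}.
Answer: {1,3}

Derivation:
Constraint 1 (U + V = Z) on D(U)={2,4,5} D(V)={1,3,5} D(Z)={3,4,5}: U {2,4,5}->{2,4}; V {1,3,5}->{1,3}; Z {3,4,5}->{3,5}
Constraint 2 (V < U) on D(V)={1,3} D(U)={2,4}: no change
So after constraint 2: D(V) = {1,3}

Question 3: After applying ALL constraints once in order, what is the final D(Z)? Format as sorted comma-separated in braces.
Constraint 1 (U + V = Z) on D(U)={2,4,5} D(V)={1,3,5} D(Z)={3,4,5}: U {2,4,5}->{2,4}; V {1,3,5}->{1,3}; Z {3,4,5}->{3,5}
Constraint 2 (V < U) on D(V)={1,3} D(U)={2,4}: no change
Constraint 3 (Z != U) on D(Z)={3,5} D(U)={2,4}: no change
Constraint 4 (U < V) on D(U)={2,4} D(V)={1,3}: U {2,4}->{2}; V {1,3}->{3}
So after all 4 constraints: D(Z) = {3,5}

Answer: {3,5}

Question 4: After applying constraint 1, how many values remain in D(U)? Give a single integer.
Constraint 1 (U + V = Z) on D(U)={2,4,5} D(V)={1,3,5} D(Z)={3,4,5}: U {2,4,5}->{2,4}; V {1,3,5}->{1,3}; Z {3,4,5}->{3,5}
So after constraint 1: D(U)={2,4}, size = 2

Answer: 2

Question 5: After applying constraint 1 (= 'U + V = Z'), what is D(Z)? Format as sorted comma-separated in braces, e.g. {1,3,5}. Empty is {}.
Constraint 1 (U + V = Z) on D(U)={2,4,5} D(V)={1,3,5} D(Z)={3,4,5}: U {2,4,5}->{2,4}; V {1,3,5}->{1,3}; Z {3,4,5}->{3,5}
So after constraint 1: D(Z) = {3,5}

Answer: {3,5}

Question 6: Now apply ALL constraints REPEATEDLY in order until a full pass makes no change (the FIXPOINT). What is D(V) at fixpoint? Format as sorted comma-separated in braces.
pass 0 (initial): D(V)={1,3,5}
pass 1: U {2,4,5}->{2}; V {1,3,5}->{3}; Z {3,4,5}->{3,5}
pass 2: U {2}->{}; V {3}->{}; Z {3,5}->{}
pass 3: no change
Fixpoint after 3 passes: D(V) = {}

Answer: {}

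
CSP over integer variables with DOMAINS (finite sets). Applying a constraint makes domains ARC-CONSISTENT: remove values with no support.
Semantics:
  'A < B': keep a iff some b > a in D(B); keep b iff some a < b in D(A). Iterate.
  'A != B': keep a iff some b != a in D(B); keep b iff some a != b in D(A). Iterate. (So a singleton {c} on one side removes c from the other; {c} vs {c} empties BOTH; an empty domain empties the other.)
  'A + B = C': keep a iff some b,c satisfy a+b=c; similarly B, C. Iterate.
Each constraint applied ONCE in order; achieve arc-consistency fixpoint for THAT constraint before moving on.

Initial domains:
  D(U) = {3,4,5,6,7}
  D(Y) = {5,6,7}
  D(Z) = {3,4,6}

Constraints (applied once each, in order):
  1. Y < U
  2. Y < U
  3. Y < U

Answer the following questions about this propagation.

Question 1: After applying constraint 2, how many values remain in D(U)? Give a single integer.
Constraint 1 (Y < U) on D(Y)={5,6,7} D(U)={3,4,5,6,7}: Y {5,6,7}->{5,6}; U {3,4,5,6,7}->{6,7}
Constraint 2 (Y < U) on D(Y)={5,6} D(U)={6,7}: no change
So after constraint 2: D(U)={6,7}, size = 2

Answer: 2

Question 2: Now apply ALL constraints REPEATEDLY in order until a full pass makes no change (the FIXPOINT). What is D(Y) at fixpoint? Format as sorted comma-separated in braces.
pass 0 (initial): D(Y)={5,6,7}
pass 1: U {3,4,5,6,7}->{6,7}; Y {5,6,7}->{5,6}
pass 2: no change
Fixpoint after 2 passes: D(Y) = {5,6}

Answer: {5,6}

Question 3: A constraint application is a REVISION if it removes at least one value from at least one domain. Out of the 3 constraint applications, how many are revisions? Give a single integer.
Constraint 1 (Y < U) on D(Y)={5,6,7} D(U)={3,4,5,6,7}: Y {5,6,7}->{5,6}; U {3,4,5,6,7}->{6,7} => REVISION
Constraint 2 (Y < U) on D(Y)={5,6} D(U)={6,7}: no change => not a revision
Constraint 3 (Y < U) on D(Y)={5,6} D(U)={6,7}: no change => not a revision
Total revisions = 1

Answer: 1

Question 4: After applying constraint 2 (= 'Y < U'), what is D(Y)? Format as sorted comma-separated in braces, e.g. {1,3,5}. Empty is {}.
Constraint 1 (Y < U) on D(Y)={5,6,7} D(U)={3,4,5,6,7}: Y {5,6,7}->{5,6}; U {3,4,5,6,7}->{6,7}
Constraint 2 (Y < U) on D(Y)={5,6} D(U)={6,7}: no change
So after constraint 2: D(Y) = {5,6}

Answer: {5,6}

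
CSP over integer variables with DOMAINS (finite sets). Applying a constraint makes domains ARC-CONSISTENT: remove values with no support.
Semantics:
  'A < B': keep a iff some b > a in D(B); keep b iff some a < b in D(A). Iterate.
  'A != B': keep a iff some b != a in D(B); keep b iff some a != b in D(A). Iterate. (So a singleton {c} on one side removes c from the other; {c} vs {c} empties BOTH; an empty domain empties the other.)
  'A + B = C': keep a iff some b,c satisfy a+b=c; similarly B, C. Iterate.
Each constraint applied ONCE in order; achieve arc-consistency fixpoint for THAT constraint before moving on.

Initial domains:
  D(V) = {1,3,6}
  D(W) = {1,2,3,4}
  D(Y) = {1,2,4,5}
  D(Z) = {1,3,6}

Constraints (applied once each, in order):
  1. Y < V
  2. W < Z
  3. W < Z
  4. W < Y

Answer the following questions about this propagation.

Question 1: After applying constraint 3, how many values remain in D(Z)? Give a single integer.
Constraint 1 (Y < V) on D(Y)={1,2,4,5} D(V)={1,3,6}: V {1,3,6}->{3,6}
Constraint 2 (W < Z) on D(W)={1,2,3,4} D(Z)={1,3,6}: Z {1,3,6}->{3,6}
Constraint 3 (W < Z) on D(W)={1,2,3,4} D(Z)={3,6}: no change
So after constraint 3: D(Z)={3,6}, size = 2

Answer: 2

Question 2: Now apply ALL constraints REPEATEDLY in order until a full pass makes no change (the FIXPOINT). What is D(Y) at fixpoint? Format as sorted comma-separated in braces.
Answer: {2,4,5}

Derivation:
pass 0 (initial): D(Y)={1,2,4,5}
pass 1: V {1,3,6}->{3,6}; Y {1,2,4,5}->{2,4,5}; Z {1,3,6}->{3,6}
pass 2: no change
Fixpoint after 2 passes: D(Y) = {2,4,5}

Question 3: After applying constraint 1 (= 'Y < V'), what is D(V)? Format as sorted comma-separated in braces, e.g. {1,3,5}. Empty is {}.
Constraint 1 (Y < V) on D(Y)={1,2,4,5} D(V)={1,3,6}: V {1,3,6}->{3,6}
So after constraint 1: D(V) = {3,6}

Answer: {3,6}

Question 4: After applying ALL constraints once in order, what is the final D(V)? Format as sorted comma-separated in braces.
Answer: {3,6}

Derivation:
Constraint 1 (Y < V) on D(Y)={1,2,4,5} D(V)={1,3,6}: V {1,3,6}->{3,6}
Constraint 2 (W < Z) on D(W)={1,2,3,4} D(Z)={1,3,6}: Z {1,3,6}->{3,6}
Constraint 3 (W < Z) on D(W)={1,2,3,4} D(Z)={3,6}: no change
Constraint 4 (W < Y) on D(W)={1,2,3,4} D(Y)={1,2,4,5}: Y {1,2,4,5}->{2,4,5}
So after all 4 constraints: D(V) = {3,6}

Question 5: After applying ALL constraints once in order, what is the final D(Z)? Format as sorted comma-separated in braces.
Constraint 1 (Y < V) on D(Y)={1,2,4,5} D(V)={1,3,6}: V {1,3,6}->{3,6}
Constraint 2 (W < Z) on D(W)={1,2,3,4} D(Z)={1,3,6}: Z {1,3,6}->{3,6}
Constraint 3 (W < Z) on D(W)={1,2,3,4} D(Z)={3,6}: no change
Constraint 4 (W < Y) on D(W)={1,2,3,4} D(Y)={1,2,4,5}: Y {1,2,4,5}->{2,4,5}
So after all 4 constraints: D(Z) = {3,6}

Answer: {3,6}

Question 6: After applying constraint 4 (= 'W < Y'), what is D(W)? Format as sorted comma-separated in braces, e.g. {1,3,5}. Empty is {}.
Constraint 1 (Y < V) on D(Y)={1,2,4,5} D(V)={1,3,6}: V {1,3,6}->{3,6}
Constraint 2 (W < Z) on D(W)={1,2,3,4} D(Z)={1,3,6}: Z {1,3,6}->{3,6}
Constraint 3 (W < Z) on D(W)={1,2,3,4} D(Z)={3,6}: no change
Constraint 4 (W < Y) on D(W)={1,2,3,4} D(Y)={1,2,4,5}: Y {1,2,4,5}->{2,4,5}
So after constraint 4: D(W) = {1,2,3,4}

Answer: {1,2,3,4}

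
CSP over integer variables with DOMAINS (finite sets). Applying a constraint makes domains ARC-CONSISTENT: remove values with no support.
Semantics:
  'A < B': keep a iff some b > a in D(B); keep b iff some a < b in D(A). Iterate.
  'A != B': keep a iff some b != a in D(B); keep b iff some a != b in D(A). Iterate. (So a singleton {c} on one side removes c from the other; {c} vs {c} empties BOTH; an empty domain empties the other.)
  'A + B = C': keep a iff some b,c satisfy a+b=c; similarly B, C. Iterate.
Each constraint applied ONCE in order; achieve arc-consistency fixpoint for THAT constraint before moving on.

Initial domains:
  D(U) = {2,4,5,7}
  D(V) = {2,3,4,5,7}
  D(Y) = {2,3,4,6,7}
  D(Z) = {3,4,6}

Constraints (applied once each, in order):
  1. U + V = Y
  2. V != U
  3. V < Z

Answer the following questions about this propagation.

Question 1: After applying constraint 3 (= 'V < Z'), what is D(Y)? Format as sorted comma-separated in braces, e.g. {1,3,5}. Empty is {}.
Answer: {4,6,7}

Derivation:
Constraint 1 (U + V = Y) on D(U)={2,4,5,7} D(V)={2,3,4,5,7} D(Y)={2,3,4,6,7}: U {2,4,5,7}->{2,4,5}; V {2,3,4,5,7}->{2,3,4,5}; Y {2,3,4,6,7}->{4,6,7}
Constraint 2 (V != U) on D(V)={2,3,4,5} D(U)={2,4,5}: no change
Constraint 3 (V < Z) on D(V)={2,3,4,5} D(Z)={3,4,6}: no change
So after constraint 3: D(Y) = {4,6,7}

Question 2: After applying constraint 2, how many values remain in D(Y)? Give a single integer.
Constraint 1 (U + V = Y) on D(U)={2,4,5,7} D(V)={2,3,4,5,7} D(Y)={2,3,4,6,7}: U {2,4,5,7}->{2,4,5}; V {2,3,4,5,7}->{2,3,4,5}; Y {2,3,4,6,7}->{4,6,7}
Constraint 2 (V != U) on D(V)={2,3,4,5} D(U)={2,4,5}: no change
So after constraint 2: D(Y)={4,6,7}, size = 3

Answer: 3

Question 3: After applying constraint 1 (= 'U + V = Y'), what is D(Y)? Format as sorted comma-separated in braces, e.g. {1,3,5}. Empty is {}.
Answer: {4,6,7}

Derivation:
Constraint 1 (U + V = Y) on D(U)={2,4,5,7} D(V)={2,3,4,5,7} D(Y)={2,3,4,6,7}: U {2,4,5,7}->{2,4,5}; V {2,3,4,5,7}->{2,3,4,5}; Y {2,3,4,6,7}->{4,6,7}
So after constraint 1: D(Y) = {4,6,7}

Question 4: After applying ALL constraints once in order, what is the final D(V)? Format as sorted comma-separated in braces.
Constraint 1 (U + V = Y) on D(U)={2,4,5,7} D(V)={2,3,4,5,7} D(Y)={2,3,4,6,7}: U {2,4,5,7}->{2,4,5}; V {2,3,4,5,7}->{2,3,4,5}; Y {2,3,4,6,7}->{4,6,7}
Constraint 2 (V != U) on D(V)={2,3,4,5} D(U)={2,4,5}: no change
Constraint 3 (V < Z) on D(V)={2,3,4,5} D(Z)={3,4,6}: no change
So after all 3 constraints: D(V) = {2,3,4,5}

Answer: {2,3,4,5}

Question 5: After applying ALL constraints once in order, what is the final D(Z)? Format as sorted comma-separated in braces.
Answer: {3,4,6}

Derivation:
Constraint 1 (U + V = Y) on D(U)={2,4,5,7} D(V)={2,3,4,5,7} D(Y)={2,3,4,6,7}: U {2,4,5,7}->{2,4,5}; V {2,3,4,5,7}->{2,3,4,5}; Y {2,3,4,6,7}->{4,6,7}
Constraint 2 (V != U) on D(V)={2,3,4,5} D(U)={2,4,5}: no change
Constraint 3 (V < Z) on D(V)={2,3,4,5} D(Z)={3,4,6}: no change
So after all 3 constraints: D(Z) = {3,4,6}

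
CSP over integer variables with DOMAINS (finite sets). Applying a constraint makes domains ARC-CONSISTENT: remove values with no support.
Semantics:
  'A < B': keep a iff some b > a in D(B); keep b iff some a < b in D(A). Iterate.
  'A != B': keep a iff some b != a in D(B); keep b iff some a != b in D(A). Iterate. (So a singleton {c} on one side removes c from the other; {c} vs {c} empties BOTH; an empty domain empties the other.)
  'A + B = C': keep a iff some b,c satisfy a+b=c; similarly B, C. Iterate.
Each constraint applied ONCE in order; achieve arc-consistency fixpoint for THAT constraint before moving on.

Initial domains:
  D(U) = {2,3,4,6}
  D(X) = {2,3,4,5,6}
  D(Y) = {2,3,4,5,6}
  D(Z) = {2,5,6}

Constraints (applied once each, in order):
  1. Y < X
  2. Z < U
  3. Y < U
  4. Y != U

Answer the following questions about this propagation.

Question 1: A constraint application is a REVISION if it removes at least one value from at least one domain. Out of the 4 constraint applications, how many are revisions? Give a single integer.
Answer: 2

Derivation:
Constraint 1 (Y < X) on D(Y)={2,3,4,5,6} D(X)={2,3,4,5,6}: Y {2,3,4,5,6}->{2,3,4,5}; X {2,3,4,5,6}->{3,4,5,6} => REVISION
Constraint 2 (Z < U) on D(Z)={2,5,6} D(U)={2,3,4,6}: Z {2,5,6}->{2,5}; U {2,3,4,6}->{3,4,6} => REVISION
Constraint 3 (Y < U) on D(Y)={2,3,4,5} D(U)={3,4,6}: no change => not a revision
Constraint 4 (Y != U) on D(Y)={2,3,4,5} D(U)={3,4,6}: no change => not a revision
Total revisions = 2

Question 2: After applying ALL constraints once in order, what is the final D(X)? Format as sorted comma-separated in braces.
Constraint 1 (Y < X) on D(Y)={2,3,4,5,6} D(X)={2,3,4,5,6}: Y {2,3,4,5,6}->{2,3,4,5}; X {2,3,4,5,6}->{3,4,5,6}
Constraint 2 (Z < U) on D(Z)={2,5,6} D(U)={2,3,4,6}: Z {2,5,6}->{2,5}; U {2,3,4,6}->{3,4,6}
Constraint 3 (Y < U) on D(Y)={2,3,4,5} D(U)={3,4,6}: no change
Constraint 4 (Y != U) on D(Y)={2,3,4,5} D(U)={3,4,6}: no change
So after all 4 constraints: D(X) = {3,4,5,6}

Answer: {3,4,5,6}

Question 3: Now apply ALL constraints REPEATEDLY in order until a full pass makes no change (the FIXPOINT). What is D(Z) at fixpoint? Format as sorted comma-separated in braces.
pass 0 (initial): D(Z)={2,5,6}
pass 1: U {2,3,4,6}->{3,4,6}; X {2,3,4,5,6}->{3,4,5,6}; Y {2,3,4,5,6}->{2,3,4,5}; Z {2,5,6}->{2,5}
pass 2: no change
Fixpoint after 2 passes: D(Z) = {2,5}

Answer: {2,5}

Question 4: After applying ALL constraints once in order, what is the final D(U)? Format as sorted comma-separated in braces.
Answer: {3,4,6}

Derivation:
Constraint 1 (Y < X) on D(Y)={2,3,4,5,6} D(X)={2,3,4,5,6}: Y {2,3,4,5,6}->{2,3,4,5}; X {2,3,4,5,6}->{3,4,5,6}
Constraint 2 (Z < U) on D(Z)={2,5,6} D(U)={2,3,4,6}: Z {2,5,6}->{2,5}; U {2,3,4,6}->{3,4,6}
Constraint 3 (Y < U) on D(Y)={2,3,4,5} D(U)={3,4,6}: no change
Constraint 4 (Y != U) on D(Y)={2,3,4,5} D(U)={3,4,6}: no change
So after all 4 constraints: D(U) = {3,4,6}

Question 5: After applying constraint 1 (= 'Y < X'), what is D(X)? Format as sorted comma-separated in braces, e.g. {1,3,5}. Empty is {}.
Constraint 1 (Y < X) on D(Y)={2,3,4,5,6} D(X)={2,3,4,5,6}: Y {2,3,4,5,6}->{2,3,4,5}; X {2,3,4,5,6}->{3,4,5,6}
So after constraint 1: D(X) = {3,4,5,6}

Answer: {3,4,5,6}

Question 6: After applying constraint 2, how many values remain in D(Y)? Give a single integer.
Answer: 4

Derivation:
Constraint 1 (Y < X) on D(Y)={2,3,4,5,6} D(X)={2,3,4,5,6}: Y {2,3,4,5,6}->{2,3,4,5}; X {2,3,4,5,6}->{3,4,5,6}
Constraint 2 (Z < U) on D(Z)={2,5,6} D(U)={2,3,4,6}: Z {2,5,6}->{2,5}; U {2,3,4,6}->{3,4,6}
So after constraint 2: D(Y)={2,3,4,5}, size = 4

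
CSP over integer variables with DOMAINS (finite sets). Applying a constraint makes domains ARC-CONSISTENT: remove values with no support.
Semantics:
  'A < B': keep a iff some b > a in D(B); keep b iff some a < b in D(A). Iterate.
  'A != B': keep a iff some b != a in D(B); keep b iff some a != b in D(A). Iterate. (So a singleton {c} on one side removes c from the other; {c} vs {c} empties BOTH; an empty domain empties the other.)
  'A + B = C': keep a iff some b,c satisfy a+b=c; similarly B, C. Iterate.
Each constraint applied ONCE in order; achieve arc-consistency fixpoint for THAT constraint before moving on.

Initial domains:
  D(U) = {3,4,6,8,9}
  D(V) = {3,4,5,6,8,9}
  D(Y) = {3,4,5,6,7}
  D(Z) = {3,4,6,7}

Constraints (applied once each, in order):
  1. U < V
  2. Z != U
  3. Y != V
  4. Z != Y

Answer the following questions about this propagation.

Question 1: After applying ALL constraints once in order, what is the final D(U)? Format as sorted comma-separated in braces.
Constraint 1 (U < V) on D(U)={3,4,6,8,9} D(V)={3,4,5,6,8,9}: U {3,4,6,8,9}->{3,4,6,8}; V {3,4,5,6,8,9}->{4,5,6,8,9}
Constraint 2 (Z != U) on D(Z)={3,4,6,7} D(U)={3,4,6,8}: no change
Constraint 3 (Y != V) on D(Y)={3,4,5,6,7} D(V)={4,5,6,8,9}: no change
Constraint 4 (Z != Y) on D(Z)={3,4,6,7} D(Y)={3,4,5,6,7}: no change
So after all 4 constraints: D(U) = {3,4,6,8}

Answer: {3,4,6,8}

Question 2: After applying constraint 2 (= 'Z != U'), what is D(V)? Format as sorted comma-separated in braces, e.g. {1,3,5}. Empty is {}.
Constraint 1 (U < V) on D(U)={3,4,6,8,9} D(V)={3,4,5,6,8,9}: U {3,4,6,8,9}->{3,4,6,8}; V {3,4,5,6,8,9}->{4,5,6,8,9}
Constraint 2 (Z != U) on D(Z)={3,4,6,7} D(U)={3,4,6,8}: no change
So after constraint 2: D(V) = {4,5,6,8,9}

Answer: {4,5,6,8,9}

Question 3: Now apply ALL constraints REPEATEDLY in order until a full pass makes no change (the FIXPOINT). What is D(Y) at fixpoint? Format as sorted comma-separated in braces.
pass 0 (initial): D(Y)={3,4,5,6,7}
pass 1: U {3,4,6,8,9}->{3,4,6,8}; V {3,4,5,6,8,9}->{4,5,6,8,9}
pass 2: no change
Fixpoint after 2 passes: D(Y) = {3,4,5,6,7}

Answer: {3,4,5,6,7}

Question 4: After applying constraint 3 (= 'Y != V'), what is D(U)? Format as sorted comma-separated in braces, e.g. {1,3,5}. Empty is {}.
Answer: {3,4,6,8}

Derivation:
Constraint 1 (U < V) on D(U)={3,4,6,8,9} D(V)={3,4,5,6,8,9}: U {3,4,6,8,9}->{3,4,6,8}; V {3,4,5,6,8,9}->{4,5,6,8,9}
Constraint 2 (Z != U) on D(Z)={3,4,6,7} D(U)={3,4,6,8}: no change
Constraint 3 (Y != V) on D(Y)={3,4,5,6,7} D(V)={4,5,6,8,9}: no change
So after constraint 3: D(U) = {3,4,6,8}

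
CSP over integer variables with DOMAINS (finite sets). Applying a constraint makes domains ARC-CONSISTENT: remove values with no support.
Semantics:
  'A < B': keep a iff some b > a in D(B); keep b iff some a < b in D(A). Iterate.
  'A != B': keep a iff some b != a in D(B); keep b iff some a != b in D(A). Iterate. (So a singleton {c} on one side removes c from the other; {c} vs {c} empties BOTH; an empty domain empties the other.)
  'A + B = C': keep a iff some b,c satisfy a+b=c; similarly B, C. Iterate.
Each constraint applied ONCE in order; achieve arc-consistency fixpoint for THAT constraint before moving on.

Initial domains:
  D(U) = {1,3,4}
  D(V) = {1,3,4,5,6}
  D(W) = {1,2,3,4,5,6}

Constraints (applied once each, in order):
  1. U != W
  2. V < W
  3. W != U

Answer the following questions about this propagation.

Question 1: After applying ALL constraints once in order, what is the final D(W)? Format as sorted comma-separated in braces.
Answer: {2,3,4,5,6}

Derivation:
Constraint 1 (U != W) on D(U)={1,3,4} D(W)={1,2,3,4,5,6}: no change
Constraint 2 (V < W) on D(V)={1,3,4,5,6} D(W)={1,2,3,4,5,6}: V {1,3,4,5,6}->{1,3,4,5}; W {1,2,3,4,5,6}->{2,3,4,5,6}
Constraint 3 (W != U) on D(W)={2,3,4,5,6} D(U)={1,3,4}: no change
So after all 3 constraints: D(W) = {2,3,4,5,6}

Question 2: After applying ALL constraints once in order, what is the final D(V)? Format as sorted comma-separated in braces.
Constraint 1 (U != W) on D(U)={1,3,4} D(W)={1,2,3,4,5,6}: no change
Constraint 2 (V < W) on D(V)={1,3,4,5,6} D(W)={1,2,3,4,5,6}: V {1,3,4,5,6}->{1,3,4,5}; W {1,2,3,4,5,6}->{2,3,4,5,6}
Constraint 3 (W != U) on D(W)={2,3,4,5,6} D(U)={1,3,4}: no change
So after all 3 constraints: D(V) = {1,3,4,5}

Answer: {1,3,4,5}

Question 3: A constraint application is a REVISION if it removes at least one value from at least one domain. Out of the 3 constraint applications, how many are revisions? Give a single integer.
Answer: 1

Derivation:
Constraint 1 (U != W) on D(U)={1,3,4} D(W)={1,2,3,4,5,6}: no change => not a revision
Constraint 2 (V < W) on D(V)={1,3,4,5,6} D(W)={1,2,3,4,5,6}: V {1,3,4,5,6}->{1,3,4,5}; W {1,2,3,4,5,6}->{2,3,4,5,6} => REVISION
Constraint 3 (W != U) on D(W)={2,3,4,5,6} D(U)={1,3,4}: no change => not a revision
Total revisions = 1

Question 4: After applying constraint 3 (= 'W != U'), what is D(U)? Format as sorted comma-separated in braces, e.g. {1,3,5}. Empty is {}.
Answer: {1,3,4}

Derivation:
Constraint 1 (U != W) on D(U)={1,3,4} D(W)={1,2,3,4,5,6}: no change
Constraint 2 (V < W) on D(V)={1,3,4,5,6} D(W)={1,2,3,4,5,6}: V {1,3,4,5,6}->{1,3,4,5}; W {1,2,3,4,5,6}->{2,3,4,5,6}
Constraint 3 (W != U) on D(W)={2,3,4,5,6} D(U)={1,3,4}: no change
So after constraint 3: D(U) = {1,3,4}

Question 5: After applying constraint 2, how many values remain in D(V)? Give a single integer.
Constraint 1 (U != W) on D(U)={1,3,4} D(W)={1,2,3,4,5,6}: no change
Constraint 2 (V < W) on D(V)={1,3,4,5,6} D(W)={1,2,3,4,5,6}: V {1,3,4,5,6}->{1,3,4,5}; W {1,2,3,4,5,6}->{2,3,4,5,6}
So after constraint 2: D(V)={1,3,4,5}, size = 4

Answer: 4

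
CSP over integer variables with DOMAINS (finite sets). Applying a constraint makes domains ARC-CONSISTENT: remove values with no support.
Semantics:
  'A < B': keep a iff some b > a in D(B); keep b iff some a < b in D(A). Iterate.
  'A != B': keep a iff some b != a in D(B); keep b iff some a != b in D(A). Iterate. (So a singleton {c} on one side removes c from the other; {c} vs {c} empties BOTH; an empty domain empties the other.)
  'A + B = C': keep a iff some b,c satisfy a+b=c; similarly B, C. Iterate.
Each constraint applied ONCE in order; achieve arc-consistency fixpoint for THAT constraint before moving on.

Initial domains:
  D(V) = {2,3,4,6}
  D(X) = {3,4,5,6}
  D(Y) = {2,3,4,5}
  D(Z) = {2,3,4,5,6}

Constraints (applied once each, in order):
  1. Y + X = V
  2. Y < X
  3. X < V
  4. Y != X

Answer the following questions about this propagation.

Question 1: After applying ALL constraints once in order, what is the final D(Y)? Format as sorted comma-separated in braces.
Constraint 1 (Y + X = V) on D(Y)={2,3,4,5} D(X)={3,4,5,6} D(V)={2,3,4,6}: Y {2,3,4,5}->{2,3}; X {3,4,5,6}->{3,4}; V {2,3,4,6}->{6}
Constraint 2 (Y < X) on D(Y)={2,3} D(X)={3,4}: no change
Constraint 3 (X < V) on D(X)={3,4} D(V)={6}: no change
Constraint 4 (Y != X) on D(Y)={2,3} D(X)={3,4}: no change
So after all 4 constraints: D(Y) = {2,3}

Answer: {2,3}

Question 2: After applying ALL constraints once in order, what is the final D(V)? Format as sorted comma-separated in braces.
Answer: {6}

Derivation:
Constraint 1 (Y + X = V) on D(Y)={2,3,4,5} D(X)={3,4,5,6} D(V)={2,3,4,6}: Y {2,3,4,5}->{2,3}; X {3,4,5,6}->{3,4}; V {2,3,4,6}->{6}
Constraint 2 (Y < X) on D(Y)={2,3} D(X)={3,4}: no change
Constraint 3 (X < V) on D(X)={3,4} D(V)={6}: no change
Constraint 4 (Y != X) on D(Y)={2,3} D(X)={3,4}: no change
So after all 4 constraints: D(V) = {6}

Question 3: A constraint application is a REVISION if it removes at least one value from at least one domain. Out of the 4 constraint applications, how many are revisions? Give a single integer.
Answer: 1

Derivation:
Constraint 1 (Y + X = V) on D(Y)={2,3,4,5} D(X)={3,4,5,6} D(V)={2,3,4,6}: Y {2,3,4,5}->{2,3}; X {3,4,5,6}->{3,4}; V {2,3,4,6}->{6} => REVISION
Constraint 2 (Y < X) on D(Y)={2,3} D(X)={3,4}: no change => not a revision
Constraint 3 (X < V) on D(X)={3,4} D(V)={6}: no change => not a revision
Constraint 4 (Y != X) on D(Y)={2,3} D(X)={3,4}: no change => not a revision
Total revisions = 1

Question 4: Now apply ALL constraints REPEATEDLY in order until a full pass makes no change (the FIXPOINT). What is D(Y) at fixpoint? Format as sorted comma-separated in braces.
Answer: {2,3}

Derivation:
pass 0 (initial): D(Y)={2,3,4,5}
pass 1: V {2,3,4,6}->{6}; X {3,4,5,6}->{3,4}; Y {2,3,4,5}->{2,3}
pass 2: no change
Fixpoint after 2 passes: D(Y) = {2,3}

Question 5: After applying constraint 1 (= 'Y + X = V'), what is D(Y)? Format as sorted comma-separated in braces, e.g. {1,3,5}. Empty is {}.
Constraint 1 (Y + X = V) on D(Y)={2,3,4,5} D(X)={3,4,5,6} D(V)={2,3,4,6}: Y {2,3,4,5}->{2,3}; X {3,4,5,6}->{3,4}; V {2,3,4,6}->{6}
So after constraint 1: D(Y) = {2,3}

Answer: {2,3}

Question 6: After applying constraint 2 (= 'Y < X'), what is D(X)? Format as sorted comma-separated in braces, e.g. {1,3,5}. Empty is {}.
Answer: {3,4}

Derivation:
Constraint 1 (Y + X = V) on D(Y)={2,3,4,5} D(X)={3,4,5,6} D(V)={2,3,4,6}: Y {2,3,4,5}->{2,3}; X {3,4,5,6}->{3,4}; V {2,3,4,6}->{6}
Constraint 2 (Y < X) on D(Y)={2,3} D(X)={3,4}: no change
So after constraint 2: D(X) = {3,4}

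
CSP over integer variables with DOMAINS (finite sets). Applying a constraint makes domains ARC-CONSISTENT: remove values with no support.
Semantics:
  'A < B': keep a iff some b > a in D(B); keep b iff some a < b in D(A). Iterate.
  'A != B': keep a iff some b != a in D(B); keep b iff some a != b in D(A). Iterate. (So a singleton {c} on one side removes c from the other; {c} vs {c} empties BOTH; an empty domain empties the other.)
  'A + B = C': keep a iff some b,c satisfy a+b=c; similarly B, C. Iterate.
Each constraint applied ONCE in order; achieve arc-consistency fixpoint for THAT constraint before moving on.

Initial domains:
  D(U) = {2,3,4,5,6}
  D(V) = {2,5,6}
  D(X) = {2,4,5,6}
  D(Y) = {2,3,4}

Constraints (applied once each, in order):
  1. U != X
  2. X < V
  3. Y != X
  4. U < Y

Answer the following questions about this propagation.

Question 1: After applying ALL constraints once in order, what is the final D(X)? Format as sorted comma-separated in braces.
Constraint 1 (U != X) on D(U)={2,3,4,5,6} D(X)={2,4,5,6}: no change
Constraint 2 (X < V) on D(X)={2,4,5,6} D(V)={2,5,6}: X {2,4,5,6}->{2,4,5}; V {2,5,6}->{5,6}
Constraint 3 (Y != X) on D(Y)={2,3,4} D(X)={2,4,5}: no change
Constraint 4 (U < Y) on D(U)={2,3,4,5,6} D(Y)={2,3,4}: U {2,3,4,5,6}->{2,3}; Y {2,3,4}->{3,4}
So after all 4 constraints: D(X) = {2,4,5}

Answer: {2,4,5}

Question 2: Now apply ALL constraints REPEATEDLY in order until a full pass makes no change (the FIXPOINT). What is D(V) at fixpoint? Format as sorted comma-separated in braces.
Answer: {5,6}

Derivation:
pass 0 (initial): D(V)={2,5,6}
pass 1: U {2,3,4,5,6}->{2,3}; V {2,5,6}->{5,6}; X {2,4,5,6}->{2,4,5}; Y {2,3,4}->{3,4}
pass 2: no change
Fixpoint after 2 passes: D(V) = {5,6}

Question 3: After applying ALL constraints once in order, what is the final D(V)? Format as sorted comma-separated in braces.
Answer: {5,6}

Derivation:
Constraint 1 (U != X) on D(U)={2,3,4,5,6} D(X)={2,4,5,6}: no change
Constraint 2 (X < V) on D(X)={2,4,5,6} D(V)={2,5,6}: X {2,4,5,6}->{2,4,5}; V {2,5,6}->{5,6}
Constraint 3 (Y != X) on D(Y)={2,3,4} D(X)={2,4,5}: no change
Constraint 4 (U < Y) on D(U)={2,3,4,5,6} D(Y)={2,3,4}: U {2,3,4,5,6}->{2,3}; Y {2,3,4}->{3,4}
So after all 4 constraints: D(V) = {5,6}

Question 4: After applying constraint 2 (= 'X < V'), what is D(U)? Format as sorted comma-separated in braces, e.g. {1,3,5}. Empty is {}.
Answer: {2,3,4,5,6}

Derivation:
Constraint 1 (U != X) on D(U)={2,3,4,5,6} D(X)={2,4,5,6}: no change
Constraint 2 (X < V) on D(X)={2,4,5,6} D(V)={2,5,6}: X {2,4,5,6}->{2,4,5}; V {2,5,6}->{5,6}
So after constraint 2: D(U) = {2,3,4,5,6}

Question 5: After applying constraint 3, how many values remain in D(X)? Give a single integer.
Constraint 1 (U != X) on D(U)={2,3,4,5,6} D(X)={2,4,5,6}: no change
Constraint 2 (X < V) on D(X)={2,4,5,6} D(V)={2,5,6}: X {2,4,5,6}->{2,4,5}; V {2,5,6}->{5,6}
Constraint 3 (Y != X) on D(Y)={2,3,4} D(X)={2,4,5}: no change
So after constraint 3: D(X)={2,4,5}, size = 3

Answer: 3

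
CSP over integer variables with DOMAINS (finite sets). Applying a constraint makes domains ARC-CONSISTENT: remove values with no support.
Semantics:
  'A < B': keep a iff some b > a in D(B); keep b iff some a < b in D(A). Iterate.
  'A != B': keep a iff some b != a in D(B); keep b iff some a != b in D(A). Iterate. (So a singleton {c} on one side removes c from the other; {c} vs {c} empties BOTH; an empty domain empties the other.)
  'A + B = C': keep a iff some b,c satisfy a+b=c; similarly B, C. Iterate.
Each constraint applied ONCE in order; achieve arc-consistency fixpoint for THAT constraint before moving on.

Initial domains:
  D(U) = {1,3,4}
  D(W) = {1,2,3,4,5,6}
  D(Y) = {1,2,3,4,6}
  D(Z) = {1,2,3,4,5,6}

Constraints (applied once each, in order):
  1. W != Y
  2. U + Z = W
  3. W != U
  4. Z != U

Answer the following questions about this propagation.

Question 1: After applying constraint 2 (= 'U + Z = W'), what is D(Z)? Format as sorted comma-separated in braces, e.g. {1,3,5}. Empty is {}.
Answer: {1,2,3,4,5}

Derivation:
Constraint 1 (W != Y) on D(W)={1,2,3,4,5,6} D(Y)={1,2,3,4,6}: no change
Constraint 2 (U + Z = W) on D(U)={1,3,4} D(Z)={1,2,3,4,5,6} D(W)={1,2,3,4,5,6}: Z {1,2,3,4,5,6}->{1,2,3,4,5}; W {1,2,3,4,5,6}->{2,3,4,5,6}
So after constraint 2: D(Z) = {1,2,3,4,5}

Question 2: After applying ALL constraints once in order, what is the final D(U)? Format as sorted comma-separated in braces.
Answer: {1,3,4}

Derivation:
Constraint 1 (W != Y) on D(W)={1,2,3,4,5,6} D(Y)={1,2,3,4,6}: no change
Constraint 2 (U + Z = W) on D(U)={1,3,4} D(Z)={1,2,3,4,5,6} D(W)={1,2,3,4,5,6}: Z {1,2,3,4,5,6}->{1,2,3,4,5}; W {1,2,3,4,5,6}->{2,3,4,5,6}
Constraint 3 (W != U) on D(W)={2,3,4,5,6} D(U)={1,3,4}: no change
Constraint 4 (Z != U) on D(Z)={1,2,3,4,5} D(U)={1,3,4}: no change
So after all 4 constraints: D(U) = {1,3,4}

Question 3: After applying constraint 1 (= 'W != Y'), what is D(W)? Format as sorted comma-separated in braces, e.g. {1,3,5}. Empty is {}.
Answer: {1,2,3,4,5,6}

Derivation:
Constraint 1 (W != Y) on D(W)={1,2,3,4,5,6} D(Y)={1,2,3,4,6}: no change
So after constraint 1: D(W) = {1,2,3,4,5,6}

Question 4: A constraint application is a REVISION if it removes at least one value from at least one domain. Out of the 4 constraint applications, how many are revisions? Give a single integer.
Answer: 1

Derivation:
Constraint 1 (W != Y) on D(W)={1,2,3,4,5,6} D(Y)={1,2,3,4,6}: no change => not a revision
Constraint 2 (U + Z = W) on D(U)={1,3,4} D(Z)={1,2,3,4,5,6} D(W)={1,2,3,4,5,6}: Z {1,2,3,4,5,6}->{1,2,3,4,5}; W {1,2,3,4,5,6}->{2,3,4,5,6} => REVISION
Constraint 3 (W != U) on D(W)={2,3,4,5,6} D(U)={1,3,4}: no change => not a revision
Constraint 4 (Z != U) on D(Z)={1,2,3,4,5} D(U)={1,3,4}: no change => not a revision
Total revisions = 1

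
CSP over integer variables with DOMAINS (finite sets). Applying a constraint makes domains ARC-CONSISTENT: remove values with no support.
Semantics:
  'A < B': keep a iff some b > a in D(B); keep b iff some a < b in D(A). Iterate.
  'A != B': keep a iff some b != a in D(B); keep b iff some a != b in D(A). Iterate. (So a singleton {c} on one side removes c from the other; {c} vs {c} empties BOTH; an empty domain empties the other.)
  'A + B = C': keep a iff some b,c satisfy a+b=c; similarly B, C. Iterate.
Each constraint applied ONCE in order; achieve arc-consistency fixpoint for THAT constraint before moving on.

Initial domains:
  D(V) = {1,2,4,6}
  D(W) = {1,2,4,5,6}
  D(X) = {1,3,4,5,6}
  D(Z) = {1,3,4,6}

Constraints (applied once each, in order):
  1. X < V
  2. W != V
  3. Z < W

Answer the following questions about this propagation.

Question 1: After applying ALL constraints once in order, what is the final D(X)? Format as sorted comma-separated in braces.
Constraint 1 (X < V) on D(X)={1,3,4,5,6} D(V)={1,2,4,6}: X {1,3,4,5,6}->{1,3,4,5}; V {1,2,4,6}->{2,4,6}
Constraint 2 (W != V) on D(W)={1,2,4,5,6} D(V)={2,4,6}: no change
Constraint 3 (Z < W) on D(Z)={1,3,4,6} D(W)={1,2,4,5,6}: Z {1,3,4,6}->{1,3,4}; W {1,2,4,5,6}->{2,4,5,6}
So after all 3 constraints: D(X) = {1,3,4,5}

Answer: {1,3,4,5}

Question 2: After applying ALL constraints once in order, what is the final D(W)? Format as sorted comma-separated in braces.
Constraint 1 (X < V) on D(X)={1,3,4,5,6} D(V)={1,2,4,6}: X {1,3,4,5,6}->{1,3,4,5}; V {1,2,4,6}->{2,4,6}
Constraint 2 (W != V) on D(W)={1,2,4,5,6} D(V)={2,4,6}: no change
Constraint 3 (Z < W) on D(Z)={1,3,4,6} D(W)={1,2,4,5,6}: Z {1,3,4,6}->{1,3,4}; W {1,2,4,5,6}->{2,4,5,6}
So after all 3 constraints: D(W) = {2,4,5,6}

Answer: {2,4,5,6}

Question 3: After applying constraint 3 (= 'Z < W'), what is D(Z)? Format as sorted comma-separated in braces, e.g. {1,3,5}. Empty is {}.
Constraint 1 (X < V) on D(X)={1,3,4,5,6} D(V)={1,2,4,6}: X {1,3,4,5,6}->{1,3,4,5}; V {1,2,4,6}->{2,4,6}
Constraint 2 (W != V) on D(W)={1,2,4,5,6} D(V)={2,4,6}: no change
Constraint 3 (Z < W) on D(Z)={1,3,4,6} D(W)={1,2,4,5,6}: Z {1,3,4,6}->{1,3,4}; W {1,2,4,5,6}->{2,4,5,6}
So after constraint 3: D(Z) = {1,3,4}

Answer: {1,3,4}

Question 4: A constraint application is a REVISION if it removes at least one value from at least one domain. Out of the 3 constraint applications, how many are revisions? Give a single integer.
Answer: 2

Derivation:
Constraint 1 (X < V) on D(X)={1,3,4,5,6} D(V)={1,2,4,6}: X {1,3,4,5,6}->{1,3,4,5}; V {1,2,4,6}->{2,4,6} => REVISION
Constraint 2 (W != V) on D(W)={1,2,4,5,6} D(V)={2,4,6}: no change => not a revision
Constraint 3 (Z < W) on D(Z)={1,3,4,6} D(W)={1,2,4,5,6}: Z {1,3,4,6}->{1,3,4}; W {1,2,4,5,6}->{2,4,5,6} => REVISION
Total revisions = 2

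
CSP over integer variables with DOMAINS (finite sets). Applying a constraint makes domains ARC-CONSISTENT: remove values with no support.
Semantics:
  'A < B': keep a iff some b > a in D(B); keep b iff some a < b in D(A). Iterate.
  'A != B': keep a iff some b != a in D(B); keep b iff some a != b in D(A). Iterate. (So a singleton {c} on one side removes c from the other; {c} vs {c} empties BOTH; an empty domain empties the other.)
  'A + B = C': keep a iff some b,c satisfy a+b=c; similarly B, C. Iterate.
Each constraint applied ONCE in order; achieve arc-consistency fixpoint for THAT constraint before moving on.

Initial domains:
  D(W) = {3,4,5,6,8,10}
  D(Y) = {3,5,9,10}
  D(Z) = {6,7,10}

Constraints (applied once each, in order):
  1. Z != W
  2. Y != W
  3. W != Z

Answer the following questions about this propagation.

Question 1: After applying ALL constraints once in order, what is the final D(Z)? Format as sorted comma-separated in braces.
Constraint 1 (Z != W) on D(Z)={6,7,10} D(W)={3,4,5,6,8,10}: no change
Constraint 2 (Y != W) on D(Y)={3,5,9,10} D(W)={3,4,5,6,8,10}: no change
Constraint 3 (W != Z) on D(W)={3,4,5,6,8,10} D(Z)={6,7,10}: no change
So after all 3 constraints: D(Z) = {6,7,10}

Answer: {6,7,10}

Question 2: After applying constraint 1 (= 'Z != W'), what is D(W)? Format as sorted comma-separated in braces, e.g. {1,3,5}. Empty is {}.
Answer: {3,4,5,6,8,10}

Derivation:
Constraint 1 (Z != W) on D(Z)={6,7,10} D(W)={3,4,5,6,8,10}: no change
So after constraint 1: D(W) = {3,4,5,6,8,10}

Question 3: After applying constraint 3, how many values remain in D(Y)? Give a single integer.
Constraint 1 (Z != W) on D(Z)={6,7,10} D(W)={3,4,5,6,8,10}: no change
Constraint 2 (Y != W) on D(Y)={3,5,9,10} D(W)={3,4,5,6,8,10}: no change
Constraint 3 (W != Z) on D(W)={3,4,5,6,8,10} D(Z)={6,7,10}: no change
So after constraint 3: D(Y)={3,5,9,10}, size = 4

Answer: 4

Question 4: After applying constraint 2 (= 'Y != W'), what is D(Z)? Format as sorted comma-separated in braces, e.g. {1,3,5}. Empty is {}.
Constraint 1 (Z != W) on D(Z)={6,7,10} D(W)={3,4,5,6,8,10}: no change
Constraint 2 (Y != W) on D(Y)={3,5,9,10} D(W)={3,4,5,6,8,10}: no change
So after constraint 2: D(Z) = {6,7,10}

Answer: {6,7,10}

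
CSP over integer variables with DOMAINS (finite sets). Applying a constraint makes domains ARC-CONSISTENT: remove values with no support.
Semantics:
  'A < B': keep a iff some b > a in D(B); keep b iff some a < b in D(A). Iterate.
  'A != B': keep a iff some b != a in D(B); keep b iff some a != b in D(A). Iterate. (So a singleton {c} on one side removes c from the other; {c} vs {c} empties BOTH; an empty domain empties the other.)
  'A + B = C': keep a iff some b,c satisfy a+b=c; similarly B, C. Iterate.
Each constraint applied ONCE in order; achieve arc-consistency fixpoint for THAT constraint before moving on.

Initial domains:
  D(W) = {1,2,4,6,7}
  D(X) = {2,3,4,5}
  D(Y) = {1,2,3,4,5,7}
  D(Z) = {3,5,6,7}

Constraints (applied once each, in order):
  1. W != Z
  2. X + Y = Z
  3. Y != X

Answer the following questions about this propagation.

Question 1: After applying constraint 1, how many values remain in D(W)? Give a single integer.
Constraint 1 (W != Z) on D(W)={1,2,4,6,7} D(Z)={3,5,6,7}: no change
So after constraint 1: D(W)={1,2,4,6,7}, size = 5

Answer: 5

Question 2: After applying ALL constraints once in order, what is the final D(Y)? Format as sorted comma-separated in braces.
Constraint 1 (W != Z) on D(W)={1,2,4,6,7} D(Z)={3,5,6,7}: no change
Constraint 2 (X + Y = Z) on D(X)={2,3,4,5} D(Y)={1,2,3,4,5,7} D(Z)={3,5,6,7}: Y {1,2,3,4,5,7}->{1,2,3,4,5}
Constraint 3 (Y != X) on D(Y)={1,2,3,4,5} D(X)={2,3,4,5}: no change
So after all 3 constraints: D(Y) = {1,2,3,4,5}

Answer: {1,2,3,4,5}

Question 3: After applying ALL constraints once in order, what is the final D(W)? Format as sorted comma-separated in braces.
Constraint 1 (W != Z) on D(W)={1,2,4,6,7} D(Z)={3,5,6,7}: no change
Constraint 2 (X + Y = Z) on D(X)={2,3,4,5} D(Y)={1,2,3,4,5,7} D(Z)={3,5,6,7}: Y {1,2,3,4,5,7}->{1,2,3,4,5}
Constraint 3 (Y != X) on D(Y)={1,2,3,4,5} D(X)={2,3,4,5}: no change
So after all 3 constraints: D(W) = {1,2,4,6,7}

Answer: {1,2,4,6,7}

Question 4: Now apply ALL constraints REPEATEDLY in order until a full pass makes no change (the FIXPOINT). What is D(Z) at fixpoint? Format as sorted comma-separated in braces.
Answer: {3,5,6,7}

Derivation:
pass 0 (initial): D(Z)={3,5,6,7}
pass 1: Y {1,2,3,4,5,7}->{1,2,3,4,5}
pass 2: no change
Fixpoint after 2 passes: D(Z) = {3,5,6,7}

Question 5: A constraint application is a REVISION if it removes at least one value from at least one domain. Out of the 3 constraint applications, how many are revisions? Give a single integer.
Constraint 1 (W != Z) on D(W)={1,2,4,6,7} D(Z)={3,5,6,7}: no change => not a revision
Constraint 2 (X + Y = Z) on D(X)={2,3,4,5} D(Y)={1,2,3,4,5,7} D(Z)={3,5,6,7}: Y {1,2,3,4,5,7}->{1,2,3,4,5} => REVISION
Constraint 3 (Y != X) on D(Y)={1,2,3,4,5} D(X)={2,3,4,5}: no change => not a revision
Total revisions = 1

Answer: 1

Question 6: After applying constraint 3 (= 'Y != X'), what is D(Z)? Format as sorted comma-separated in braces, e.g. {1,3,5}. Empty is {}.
Constraint 1 (W != Z) on D(W)={1,2,4,6,7} D(Z)={3,5,6,7}: no change
Constraint 2 (X + Y = Z) on D(X)={2,3,4,5} D(Y)={1,2,3,4,5,7} D(Z)={3,5,6,7}: Y {1,2,3,4,5,7}->{1,2,3,4,5}
Constraint 3 (Y != X) on D(Y)={1,2,3,4,5} D(X)={2,3,4,5}: no change
So after constraint 3: D(Z) = {3,5,6,7}

Answer: {3,5,6,7}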